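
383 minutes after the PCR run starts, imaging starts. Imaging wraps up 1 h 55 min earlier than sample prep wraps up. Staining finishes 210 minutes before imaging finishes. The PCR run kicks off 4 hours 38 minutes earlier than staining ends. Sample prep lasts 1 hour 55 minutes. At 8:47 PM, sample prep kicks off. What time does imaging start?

7:02 PM

Sample prep ends at 8:47 PM + 115 min = 10:42 PM.
Imaging ends at 10:42 PM − 115 min = 8:47 PM.
Staining ends at 8:47 PM − 210 min = 5:17 PM.
The PCR run starts at 5:17 PM − 278 min = 12:39 PM.
Imaging starts at 12:39 PM + 383 min = 7:02 PM.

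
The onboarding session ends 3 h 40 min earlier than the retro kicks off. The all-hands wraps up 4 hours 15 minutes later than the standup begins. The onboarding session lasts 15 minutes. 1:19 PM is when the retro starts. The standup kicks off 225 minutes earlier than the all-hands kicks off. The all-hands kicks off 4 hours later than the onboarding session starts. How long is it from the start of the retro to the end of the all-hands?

The onboarding session ends at 1:19 PM − 220 min = 9:39 AM.
The onboarding session starts at 9:39 AM − 15 min = 9:24 AM.
The all-hands starts at 9:24 AM + 240 min = 1:24 PM.
The standup starts at 1:24 PM − 225 min = 9:39 AM.
The all-hands ends at 9:39 AM + 255 min = 1:54 PM.
From 1:19 PM to 1:54 PM is 35 minutes.

35 minutes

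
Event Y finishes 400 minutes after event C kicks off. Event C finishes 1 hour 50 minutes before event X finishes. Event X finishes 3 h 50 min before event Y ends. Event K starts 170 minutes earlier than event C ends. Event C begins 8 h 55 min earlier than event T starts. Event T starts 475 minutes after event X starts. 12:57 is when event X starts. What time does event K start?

10:07

Event T starts at 12:57 + 475 min = 20:52.
Event C starts at 20:52 − 535 min = 11:57.
Event Y ends at 11:57 + 400 min = 18:37.
Event X ends at 18:37 − 230 min = 14:47.
Event C ends at 14:47 − 110 min = 12:57.
Event K starts at 12:57 − 170 min = 10:07.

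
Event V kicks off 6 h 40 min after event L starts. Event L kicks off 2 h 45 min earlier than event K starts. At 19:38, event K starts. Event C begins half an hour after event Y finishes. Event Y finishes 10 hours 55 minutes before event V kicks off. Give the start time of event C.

13:08

Event L starts at 19:38 − 165 min = 16:53.
Event V starts at 16:53 + 400 min = 23:33.
Event Y ends at 23:33 − 655 min = 12:38.
Event C starts at 12:38 + 30 min = 13:08.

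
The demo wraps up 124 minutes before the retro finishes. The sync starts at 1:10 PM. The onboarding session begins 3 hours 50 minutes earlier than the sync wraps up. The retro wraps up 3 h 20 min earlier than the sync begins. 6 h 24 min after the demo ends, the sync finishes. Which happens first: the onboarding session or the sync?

the onboarding session

The retro ends at 1:10 PM − 200 min = 9:50 AM.
The demo ends at 9:50 AM − 124 min = 7:46 AM.
The sync ends at 7:46 AM + 384 min = 2:10 PM.
The onboarding session starts at 2:10 PM − 230 min = 10:20 AM.
The onboarding session starts at 10:20 AM and the sync starts at 1:10 PM, so the onboarding session is first.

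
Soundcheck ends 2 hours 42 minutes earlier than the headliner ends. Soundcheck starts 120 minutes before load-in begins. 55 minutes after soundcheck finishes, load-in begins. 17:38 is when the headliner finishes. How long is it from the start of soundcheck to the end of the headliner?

3 h 47 min

Soundcheck ends at 17:38 − 162 min = 14:56.
Load-in starts at 14:56 + 55 min = 15:51.
Soundcheck starts at 15:51 − 120 min = 13:51.
From 13:51 to 17:38 is 3 h 47 min.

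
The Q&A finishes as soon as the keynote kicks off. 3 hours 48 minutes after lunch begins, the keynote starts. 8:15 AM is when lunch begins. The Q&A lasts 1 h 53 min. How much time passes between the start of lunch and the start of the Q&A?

115 minutes

The keynote starts at 8:15 AM + 228 min = 12:03 PM.
So the Q&A ends at 12:03 PM.
The Q&A starts at 12:03 PM − 113 min = 10:10 AM.
From 8:15 AM to 10:10 AM is 115 minutes.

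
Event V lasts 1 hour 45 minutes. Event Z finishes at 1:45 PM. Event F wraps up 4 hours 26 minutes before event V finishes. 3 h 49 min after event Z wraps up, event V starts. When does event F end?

2:53 PM

Event V starts at 1:45 PM + 229 min = 5:34 PM.
Event V ends at 5:34 PM + 105 min = 7:19 PM.
Event F ends at 7:19 PM − 266 min = 2:53 PM.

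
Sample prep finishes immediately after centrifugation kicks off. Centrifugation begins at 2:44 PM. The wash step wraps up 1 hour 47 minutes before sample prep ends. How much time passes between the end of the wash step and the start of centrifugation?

Sample prep ends at 2:44 PM.
The wash step ends at 2:44 PM − 107 min = 12:57 PM.
From 12:57 PM to 2:44 PM is 1 h 47 min.

1 h 47 min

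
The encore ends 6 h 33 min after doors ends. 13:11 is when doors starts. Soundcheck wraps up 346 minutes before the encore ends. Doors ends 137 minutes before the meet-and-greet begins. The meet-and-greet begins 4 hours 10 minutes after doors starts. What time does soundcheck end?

15:51

The meet-and-greet starts at 13:11 + 250 min = 17:21.
Doors ends at 17:21 − 137 min = 15:04.
The encore ends at 15:04 + 393 min = 21:37.
Soundcheck ends at 21:37 − 346 min = 15:51.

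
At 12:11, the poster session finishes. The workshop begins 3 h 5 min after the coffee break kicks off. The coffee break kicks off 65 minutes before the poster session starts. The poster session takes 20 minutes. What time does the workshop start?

13:51

The poster session starts at 12:11 − 20 min = 11:51.
The coffee break starts at 11:51 − 65 min = 10:46.
The workshop starts at 10:46 + 185 min = 13:51.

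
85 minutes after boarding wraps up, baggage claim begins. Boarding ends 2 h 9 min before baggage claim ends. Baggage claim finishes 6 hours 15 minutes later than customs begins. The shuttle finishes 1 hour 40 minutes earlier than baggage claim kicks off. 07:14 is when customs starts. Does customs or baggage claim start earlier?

Baggage claim ends at 07:14 + 375 min = 13:29.
Boarding ends at 13:29 − 129 min = 11:20.
Baggage claim starts at 11:20 + 85 min = 12:45.
Customs starts at 07:14 and baggage claim starts at 12:45, so customs is first.

customs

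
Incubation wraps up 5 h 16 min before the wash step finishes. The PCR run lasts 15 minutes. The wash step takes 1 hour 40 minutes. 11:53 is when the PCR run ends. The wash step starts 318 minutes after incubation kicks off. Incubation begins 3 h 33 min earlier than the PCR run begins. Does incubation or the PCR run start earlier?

The PCR run starts at 11:53 − 15 min = 11:38.
Incubation starts at 11:38 − 213 min = 08:05.
Incubation starts at 08:05 and the PCR run starts at 11:38, so incubation is first.

incubation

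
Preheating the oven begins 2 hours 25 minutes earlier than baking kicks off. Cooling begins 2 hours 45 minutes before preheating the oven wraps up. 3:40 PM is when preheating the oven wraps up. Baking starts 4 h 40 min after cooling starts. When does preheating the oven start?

Cooling starts at 3:40 PM − 165 min = 12:55 PM.
Baking starts at 12:55 PM + 280 min = 5:35 PM.
Preheating the oven starts at 5:35 PM − 145 min = 3:10 PM.

3:10 PM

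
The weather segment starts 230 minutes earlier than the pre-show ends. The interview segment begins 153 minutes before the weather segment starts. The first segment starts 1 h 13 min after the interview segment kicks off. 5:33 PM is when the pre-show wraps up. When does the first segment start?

The weather segment starts at 5:33 PM − 230 min = 1:43 PM.
The interview segment starts at 1:43 PM − 153 min = 11:10 AM.
The first segment starts at 11:10 AM + 73 min = 12:23 PM.

12:23 PM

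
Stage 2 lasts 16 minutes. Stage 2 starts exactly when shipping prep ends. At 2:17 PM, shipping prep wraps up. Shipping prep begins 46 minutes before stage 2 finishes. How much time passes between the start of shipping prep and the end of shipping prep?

Stage 2 starts at 2:17 PM.
Stage 2 ends at 2:17 PM + 16 min = 2:33 PM.
Shipping prep starts at 2:33 PM − 46 min = 1:47 PM.
From 1:47 PM to 2:17 PM is 30 minutes.

30 minutes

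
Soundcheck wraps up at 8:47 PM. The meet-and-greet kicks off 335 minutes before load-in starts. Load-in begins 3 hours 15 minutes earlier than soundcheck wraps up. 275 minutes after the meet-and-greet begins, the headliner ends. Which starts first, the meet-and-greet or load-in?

the meet-and-greet

Load-in starts at 8:47 PM − 195 min = 5:32 PM.
The meet-and-greet starts at 5:32 PM − 335 min = 11:57 AM.
The meet-and-greet starts at 11:57 AM and load-in starts at 5:32 PM, so the meet-and-greet is first.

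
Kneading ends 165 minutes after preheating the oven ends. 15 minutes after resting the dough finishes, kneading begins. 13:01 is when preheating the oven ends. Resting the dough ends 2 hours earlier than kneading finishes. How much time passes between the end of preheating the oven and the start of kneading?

1 hour

Kneading ends at 13:01 + 165 min = 15:46.
Resting the dough ends at 15:46 − 120 min = 13:46.
Kneading starts at 13:46 + 15 min = 14:01.
From 13:01 to 14:01 is 1 hour.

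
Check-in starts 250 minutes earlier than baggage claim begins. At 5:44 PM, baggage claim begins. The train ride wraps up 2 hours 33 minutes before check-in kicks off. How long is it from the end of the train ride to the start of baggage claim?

6 hours 43 minutes

Check-in starts at 5:44 PM − 250 min = 1:34 PM.
The train ride ends at 1:34 PM − 153 min = 11:01 AM.
From 11:01 AM to 5:44 PM is 6 hours 43 minutes.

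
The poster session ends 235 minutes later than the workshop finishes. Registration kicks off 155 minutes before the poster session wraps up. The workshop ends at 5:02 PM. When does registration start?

The poster session ends at 5:02 PM + 235 min = 8:57 PM.
Registration starts at 8:57 PM − 155 min = 6:22 PM.

6:22 PM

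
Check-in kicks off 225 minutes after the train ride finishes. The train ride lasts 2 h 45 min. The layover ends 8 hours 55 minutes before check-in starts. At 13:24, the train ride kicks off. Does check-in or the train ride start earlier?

the train ride

The train ride ends at 13:24 + 165 min = 16:09.
Check-in starts at 16:09 + 225 min = 19:54.
Check-in starts at 19:54 and the train ride starts at 13:24, so the train ride is first.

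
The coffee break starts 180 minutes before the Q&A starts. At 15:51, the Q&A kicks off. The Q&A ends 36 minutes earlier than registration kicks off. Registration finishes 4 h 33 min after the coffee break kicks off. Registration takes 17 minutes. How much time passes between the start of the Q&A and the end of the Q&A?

The coffee break starts at 15:51 − 180 min = 12:51.
Registration ends at 12:51 + 273 min = 17:24.
Registration starts at 17:24 − 17 min = 17:07.
The Q&A ends at 17:07 − 36 min = 16:31.
From 15:51 to 16:31 is 40 minutes.

40 minutes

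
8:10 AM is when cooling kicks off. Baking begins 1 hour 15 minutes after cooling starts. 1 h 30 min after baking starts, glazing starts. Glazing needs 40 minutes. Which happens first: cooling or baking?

Baking starts at 8:10 AM + 75 min = 9:25 AM.
Cooling starts at 8:10 AM and baking starts at 9:25 AM, so cooling is first.

cooling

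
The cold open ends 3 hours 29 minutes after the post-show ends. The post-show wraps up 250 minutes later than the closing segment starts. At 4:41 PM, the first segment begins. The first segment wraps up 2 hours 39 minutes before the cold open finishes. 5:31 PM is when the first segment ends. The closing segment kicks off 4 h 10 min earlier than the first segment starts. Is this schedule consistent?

The closing segment starts at 4:41 PM − 250 min = 12:31 PM.
The post-show ends at 12:31 PM + 250 min = 4:41 PM.
The cold open ends at 4:41 PM + 209 min = 8:10 PM.
The first segment ends at 8:10 PM − 159 min = 5:31 PM.
That matches the stated 5:31 PM, so the schedule is consistent.

Yes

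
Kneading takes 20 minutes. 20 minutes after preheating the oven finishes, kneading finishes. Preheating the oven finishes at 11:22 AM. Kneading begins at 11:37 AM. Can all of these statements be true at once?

No

Kneading ends at 11:22 AM + 20 min = 11:42 AM.
Kneading starts at 11:42 AM − 20 min = 11:22 AM.
But kneading is also said to start at 11:37 AM — a 15-minute conflict.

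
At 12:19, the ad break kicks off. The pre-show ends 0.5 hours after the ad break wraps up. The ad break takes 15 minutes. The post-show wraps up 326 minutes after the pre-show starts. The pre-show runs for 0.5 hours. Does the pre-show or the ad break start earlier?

The ad break ends at 12:19 + 15 min = 12:34.
The pre-show ends at 12:34 + 30 min = 13:04.
The pre-show starts at 13:04 − 30 min = 12:34.
The pre-show starts at 12:34 and the ad break starts at 12:19, so the ad break is first.

the ad break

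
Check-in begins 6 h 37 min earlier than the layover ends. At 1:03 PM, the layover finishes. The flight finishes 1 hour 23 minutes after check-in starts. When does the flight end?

Check-in starts at 1:03 PM − 397 min = 6:26 AM.
The flight ends at 6:26 AM + 83 min = 7:49 AM.

7:49 AM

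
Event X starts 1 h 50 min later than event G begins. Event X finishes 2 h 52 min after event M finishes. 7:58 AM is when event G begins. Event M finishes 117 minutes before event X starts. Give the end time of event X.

10:43 AM

Event X starts at 7:58 AM + 110 min = 9:48 AM.
Event M ends at 9:48 AM − 117 min = 7:51 AM.
Event X ends at 7:51 AM + 172 min = 10:43 AM.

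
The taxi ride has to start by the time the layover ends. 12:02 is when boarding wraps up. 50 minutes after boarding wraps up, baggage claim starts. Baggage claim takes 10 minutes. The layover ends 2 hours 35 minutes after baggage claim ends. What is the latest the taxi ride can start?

Baggage claim starts at 12:02 + 50 min = 12:52.
Baggage claim ends at 12:52 + 10 min = 13:02.
The layover ends at 13:02 + 155 min = 15:37.
The taxi ride is bounded by the layover, so the latest it can start is 15:37.

15:37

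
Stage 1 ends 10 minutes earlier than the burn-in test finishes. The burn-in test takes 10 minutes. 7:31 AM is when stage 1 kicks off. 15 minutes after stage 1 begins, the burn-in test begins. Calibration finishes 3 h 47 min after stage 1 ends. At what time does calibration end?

The burn-in test starts at 7:31 AM + 15 min = 7:46 AM.
The burn-in test ends at 7:46 AM + 10 min = 7:56 AM.
Stage 1 ends at 7:56 AM − 10 min = 7:46 AM.
Calibration ends at 7:46 AM + 227 min = 11:33 AM.

11:33 AM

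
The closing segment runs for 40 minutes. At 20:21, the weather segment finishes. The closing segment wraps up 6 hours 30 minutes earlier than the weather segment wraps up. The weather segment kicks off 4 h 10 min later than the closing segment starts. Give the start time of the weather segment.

The closing segment ends at 20:21 − 390 min = 13:51.
The closing segment starts at 13:51 − 40 min = 13:11.
The weather segment starts at 13:11 + 250 min = 17:21.

17:21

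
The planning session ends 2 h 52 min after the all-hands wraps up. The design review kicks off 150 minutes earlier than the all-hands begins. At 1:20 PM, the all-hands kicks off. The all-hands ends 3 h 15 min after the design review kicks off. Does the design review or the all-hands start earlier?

The design review starts at 1:20 PM − 150 min = 10:50 AM.
The design review starts at 10:50 AM and the all-hands starts at 1:20 PM, so the design review is first.

the design review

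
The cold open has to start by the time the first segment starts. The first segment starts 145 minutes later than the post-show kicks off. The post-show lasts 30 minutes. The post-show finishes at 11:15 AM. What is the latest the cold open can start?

1:10 PM

The post-show starts at 11:15 AM − 30 min = 10:45 AM.
The first segment starts at 10:45 AM + 145 min = 1:10 PM.
The cold open is bounded by the first segment, so the latest it can start is 1:10 PM.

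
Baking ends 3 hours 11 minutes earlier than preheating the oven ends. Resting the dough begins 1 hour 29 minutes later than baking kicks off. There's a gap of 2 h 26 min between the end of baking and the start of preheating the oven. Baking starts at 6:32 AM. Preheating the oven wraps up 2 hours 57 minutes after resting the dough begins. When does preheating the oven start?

10:13 AM

Resting the dough starts at 6:32 AM + 89 min = 8:01 AM.
Preheating the oven ends at 8:01 AM + 177 min = 10:58 AM.
Baking ends at 10:58 AM − 191 min = 7:47 AM.
Preheating the oven starts at 7:47 AM + 146 min = 10:13 AM.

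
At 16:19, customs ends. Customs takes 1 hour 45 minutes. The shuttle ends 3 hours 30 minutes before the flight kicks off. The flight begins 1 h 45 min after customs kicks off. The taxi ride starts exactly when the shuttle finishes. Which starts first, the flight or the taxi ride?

Customs starts at 16:19 − 105 min = 14:34.
The flight starts at 14:34 + 105 min = 16:19.
The shuttle ends at 16:19 − 210 min = 12:49.
So the taxi ride starts at 12:49.
The flight starts at 16:19 and the taxi ride starts at 12:49, so the taxi ride is first.

the taxi ride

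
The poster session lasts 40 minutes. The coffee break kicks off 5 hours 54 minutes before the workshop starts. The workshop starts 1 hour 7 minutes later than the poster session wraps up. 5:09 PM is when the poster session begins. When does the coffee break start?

1:02 PM

The poster session ends at 5:09 PM + 40 min = 5:49 PM.
The workshop starts at 5:49 PM + 67 min = 6:56 PM.
The coffee break starts at 6:56 PM − 354 min = 1:02 PM.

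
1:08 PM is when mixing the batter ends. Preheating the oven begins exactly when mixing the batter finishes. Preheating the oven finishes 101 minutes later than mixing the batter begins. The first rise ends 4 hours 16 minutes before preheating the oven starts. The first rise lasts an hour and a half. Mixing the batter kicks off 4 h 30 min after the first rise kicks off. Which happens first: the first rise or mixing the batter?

the first rise

Preheating the oven starts at 1:08 PM.
The first rise ends at 1:08 PM − 256 min = 8:52 AM.
The first rise starts at 8:52 AM − 90 min = 7:22 AM.
Mixing the batter starts at 7:22 AM + 270 min = 11:52 AM.
The first rise starts at 7:22 AM and mixing the batter starts at 11:52 AM, so the first rise is first.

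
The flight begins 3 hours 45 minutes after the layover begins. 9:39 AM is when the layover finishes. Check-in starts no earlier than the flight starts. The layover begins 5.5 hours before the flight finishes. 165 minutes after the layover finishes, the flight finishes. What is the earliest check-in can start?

10:39 AM

The flight ends at 9:39 AM + 165 min = 12:24 PM.
The layover starts at 12:24 PM − 330 min = 6:54 AM.
The flight starts at 6:54 AM + 225 min = 10:39 AM.
Check-in is bounded by the flight, so the earliest it can start is 10:39 AM.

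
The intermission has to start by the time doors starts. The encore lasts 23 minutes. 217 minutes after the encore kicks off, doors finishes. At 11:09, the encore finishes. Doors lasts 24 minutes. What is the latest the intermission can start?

The encore starts at 11:09 − 23 min = 10:46.
Doors ends at 10:46 + 217 min = 14:23.
Doors starts at 14:23 − 24 min = 13:59.
The intermission is bounded by doors, so the latest it can start is 13:59.

13:59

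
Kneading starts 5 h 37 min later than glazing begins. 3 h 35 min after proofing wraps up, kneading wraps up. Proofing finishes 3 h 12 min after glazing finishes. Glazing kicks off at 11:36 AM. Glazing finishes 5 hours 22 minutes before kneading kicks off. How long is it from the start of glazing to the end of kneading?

7 h 2 min

Kneading starts at 11:36 AM + 337 min = 5:13 PM.
Glazing ends at 5:13 PM − 322 min = 11:51 AM.
Proofing ends at 11:51 AM + 192 min = 3:03 PM.
Kneading ends at 3:03 PM + 215 min = 6:38 PM.
From 11:36 AM to 6:38 PM is 7 h 2 min.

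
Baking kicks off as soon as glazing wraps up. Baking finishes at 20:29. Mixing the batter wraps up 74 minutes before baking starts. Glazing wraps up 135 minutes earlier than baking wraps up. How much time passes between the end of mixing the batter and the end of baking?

3 hours 29 minutes

Glazing ends at 20:29 − 135 min = 18:14.
So baking starts at 18:14.
Mixing the batter ends at 18:14 − 74 min = 17:00.
From 17:00 to 20:29 is 3 hours 29 minutes.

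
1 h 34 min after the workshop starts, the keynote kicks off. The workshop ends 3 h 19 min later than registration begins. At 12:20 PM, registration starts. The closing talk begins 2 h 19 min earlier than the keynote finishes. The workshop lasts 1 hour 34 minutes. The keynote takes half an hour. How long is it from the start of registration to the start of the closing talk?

The workshop ends at 12:20 PM + 199 min = 3:39 PM.
The workshop starts at 3:39 PM − 94 min = 2:05 PM.
The keynote starts at 2:05 PM + 94 min = 3:39 PM.
The keynote ends at 3:39 PM + 30 min = 4:09 PM.
The closing talk starts at 4:09 PM − 139 min = 1:50 PM.
From 12:20 PM to 1:50 PM is an hour and a half.

an hour and a half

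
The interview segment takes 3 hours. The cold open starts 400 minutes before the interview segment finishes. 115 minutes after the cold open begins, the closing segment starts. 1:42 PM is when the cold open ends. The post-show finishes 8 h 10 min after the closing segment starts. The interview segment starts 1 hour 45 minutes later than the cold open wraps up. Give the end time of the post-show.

The interview segment starts at 1:42 PM + 105 min = 3:27 PM.
The interview segment ends at 3:27 PM + 180 min = 6:27 PM.
The cold open starts at 6:27 PM − 400 min = 11:47 AM.
The closing segment starts at 11:47 AM + 115 min = 1:42 PM.
The post-show ends at 1:42 PM + 490 min = 9:52 PM.

9:52 PM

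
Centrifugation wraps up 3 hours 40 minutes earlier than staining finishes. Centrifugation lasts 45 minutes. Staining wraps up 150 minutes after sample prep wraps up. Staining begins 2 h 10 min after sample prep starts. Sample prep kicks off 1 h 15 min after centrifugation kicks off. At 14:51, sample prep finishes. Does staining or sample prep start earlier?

Staining ends at 14:51 + 150 min = 17:21.
Centrifugation ends at 17:21 − 220 min = 13:41.
Centrifugation starts at 13:41 − 45 min = 12:56.
Sample prep starts at 12:56 + 75 min = 14:11.
Staining starts at 14:11 + 130 min = 16:21.
Staining starts at 16:21 and sample prep starts at 14:11, so sample prep is first.

sample prep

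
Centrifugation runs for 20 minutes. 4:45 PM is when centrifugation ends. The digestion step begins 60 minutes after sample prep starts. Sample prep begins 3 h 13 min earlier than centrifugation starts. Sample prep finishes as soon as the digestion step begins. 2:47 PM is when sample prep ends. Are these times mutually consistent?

Centrifugation starts at 4:45 PM − 20 min = 4:25 PM.
Sample prep starts at 4:25 PM − 193 min = 1:12 PM.
The digestion step starts at 1:12 PM + 60 min = 2:12 PM.
So sample prep ends at 2:12 PM.
But sample prep is also said to end at 2:47 PM — a 35-minute conflict.

No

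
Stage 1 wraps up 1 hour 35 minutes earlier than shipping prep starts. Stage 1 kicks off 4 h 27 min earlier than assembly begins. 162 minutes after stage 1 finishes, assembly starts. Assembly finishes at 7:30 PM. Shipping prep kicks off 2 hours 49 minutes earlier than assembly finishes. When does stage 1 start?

Shipping prep starts at 7:30 PM − 169 min = 4:41 PM.
Stage 1 ends at 4:41 PM − 95 min = 3:06 PM.
Assembly starts at 3:06 PM + 162 min = 5:48 PM.
Stage 1 starts at 5:48 PM − 267 min = 1:21 PM.

1:21 PM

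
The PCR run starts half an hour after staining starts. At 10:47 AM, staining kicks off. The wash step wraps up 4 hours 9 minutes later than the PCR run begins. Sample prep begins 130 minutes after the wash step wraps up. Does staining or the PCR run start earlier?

The PCR run starts at 10:47 AM + 30 min = 11:17 AM.
Staining starts at 10:47 AM and the PCR run starts at 11:17 AM, so staining is first.

staining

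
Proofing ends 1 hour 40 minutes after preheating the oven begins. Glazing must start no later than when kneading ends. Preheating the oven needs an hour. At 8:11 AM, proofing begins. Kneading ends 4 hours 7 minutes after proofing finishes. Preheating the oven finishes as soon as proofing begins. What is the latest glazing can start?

Preheating the oven ends at 8:11 AM.
Preheating the oven starts at 8:11 AM − 60 min = 7:11 AM.
Proofing ends at 7:11 AM + 100 min = 8:51 AM.
Kneading ends at 8:51 AM + 247 min = 12:58 PM.
Glazing is bounded by kneading, so the latest it can start is 12:58 PM.

12:58 PM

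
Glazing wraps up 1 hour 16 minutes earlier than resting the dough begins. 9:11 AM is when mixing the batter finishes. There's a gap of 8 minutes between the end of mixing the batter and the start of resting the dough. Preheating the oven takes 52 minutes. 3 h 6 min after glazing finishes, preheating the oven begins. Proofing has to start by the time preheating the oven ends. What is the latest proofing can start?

12:01 PM

Resting the dough starts at 9:11 AM + 8 min = 9:19 AM.
Glazing ends at 9:19 AM − 76 min = 8:03 AM.
Preheating the oven starts at 8:03 AM + 186 min = 11:09 AM.
Preheating the oven ends at 11:09 AM + 52 min = 12:01 PM.
Proofing is bounded by preheating the oven, so the latest it can start is 12:01 PM.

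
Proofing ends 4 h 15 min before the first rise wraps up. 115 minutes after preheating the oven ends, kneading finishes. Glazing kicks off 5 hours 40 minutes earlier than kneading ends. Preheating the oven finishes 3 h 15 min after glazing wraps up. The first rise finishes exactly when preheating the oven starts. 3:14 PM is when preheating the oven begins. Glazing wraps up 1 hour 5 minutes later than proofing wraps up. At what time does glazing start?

The first rise ends at 3:14 PM.
Proofing ends at 3:14 PM − 255 min = 10:59 AM.
Glazing ends at 10:59 AM + 65 min = 12:04 PM.
Preheating the oven ends at 12:04 PM + 195 min = 3:19 PM.
Kneading ends at 3:19 PM + 115 min = 5:14 PM.
Glazing starts at 5:14 PM − 340 min = 11:34 AM.

11:34 AM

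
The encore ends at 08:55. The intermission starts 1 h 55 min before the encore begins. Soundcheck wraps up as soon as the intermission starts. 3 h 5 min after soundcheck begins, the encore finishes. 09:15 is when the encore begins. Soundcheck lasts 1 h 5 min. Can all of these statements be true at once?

The intermission starts at 09:15 − 115 min = 07:20.
So soundcheck ends at 07:20.
Soundcheck starts at 07:20 − 65 min = 06:15.
The encore ends at 06:15 + 185 min = 09:20.
But the encore is also said to end at 08:55 — a 25-minute conflict.

No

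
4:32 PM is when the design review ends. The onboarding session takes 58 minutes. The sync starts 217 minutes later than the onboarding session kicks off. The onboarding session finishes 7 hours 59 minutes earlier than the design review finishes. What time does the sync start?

The onboarding session ends at 4:32 PM − 479 min = 8:33 AM.
The onboarding session starts at 8:33 AM − 58 min = 7:35 AM.
The sync starts at 7:35 AM + 217 min = 11:12 AM.

11:12 AM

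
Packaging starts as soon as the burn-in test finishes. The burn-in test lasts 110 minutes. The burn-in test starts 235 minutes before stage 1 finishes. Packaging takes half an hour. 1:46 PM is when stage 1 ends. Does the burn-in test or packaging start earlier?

the burn-in test

The burn-in test starts at 1:46 PM − 235 min = 9:51 AM.
The burn-in test ends at 9:51 AM + 110 min = 11:41 AM.
So packaging starts at 11:41 AM.
The burn-in test starts at 9:51 AM and packaging starts at 11:41 AM, so the burn-in test is first.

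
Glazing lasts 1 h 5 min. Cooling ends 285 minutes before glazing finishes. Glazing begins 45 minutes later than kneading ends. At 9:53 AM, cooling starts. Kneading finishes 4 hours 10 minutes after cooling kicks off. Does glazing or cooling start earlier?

cooling

Kneading ends at 9:53 AM + 250 min = 2:03 PM.
Glazing starts at 2:03 PM + 45 min = 2:48 PM.
Glazing starts at 2:48 PM and cooling starts at 9:53 AM, so cooling is first.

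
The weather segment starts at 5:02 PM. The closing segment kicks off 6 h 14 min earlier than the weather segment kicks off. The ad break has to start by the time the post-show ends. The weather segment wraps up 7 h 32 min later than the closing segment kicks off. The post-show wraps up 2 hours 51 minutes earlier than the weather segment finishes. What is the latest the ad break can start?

The closing segment starts at 5:02 PM − 374 min = 10:48 AM.
The weather segment ends at 10:48 AM + 452 min = 6:20 PM.
The post-show ends at 6:20 PM − 171 min = 3:29 PM.
The ad break is bounded by the post-show, so the latest it can start is 3:29 PM.

3:29 PM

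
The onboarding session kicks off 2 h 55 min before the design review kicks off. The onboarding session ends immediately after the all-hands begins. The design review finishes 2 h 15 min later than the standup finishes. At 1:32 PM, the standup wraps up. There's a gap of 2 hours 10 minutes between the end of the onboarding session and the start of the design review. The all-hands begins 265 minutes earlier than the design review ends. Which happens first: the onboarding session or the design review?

the onboarding session

The design review ends at 1:32 PM + 135 min = 3:47 PM.
The all-hands starts at 3:47 PM − 265 min = 11:22 AM.
So the onboarding session ends at 11:22 AM.
The design review starts at 11:22 AM + 130 min = 1:32 PM.
The onboarding session starts at 1:32 PM − 175 min = 10:37 AM.
The onboarding session starts at 10:37 AM and the design review starts at 1:32 PM, so the onboarding session is first.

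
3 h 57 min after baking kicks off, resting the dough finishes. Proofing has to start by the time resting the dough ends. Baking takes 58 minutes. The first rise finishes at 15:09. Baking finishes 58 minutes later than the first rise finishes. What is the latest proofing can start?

19:06

Baking ends at 15:09 + 58 min = 16:07.
Baking starts at 16:07 − 58 min = 15:09.
Resting the dough ends at 15:09 + 237 min = 19:06.
Proofing is bounded by resting the dough, so the latest it can start is 19:06.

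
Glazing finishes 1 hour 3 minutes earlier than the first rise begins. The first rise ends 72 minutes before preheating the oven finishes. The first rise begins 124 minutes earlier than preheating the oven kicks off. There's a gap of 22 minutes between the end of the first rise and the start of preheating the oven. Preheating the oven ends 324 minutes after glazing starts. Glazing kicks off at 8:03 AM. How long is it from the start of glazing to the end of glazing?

1 hour 27 minutes

Preheating the oven ends at 8:03 AM + 324 min = 1:27 PM.
The first rise ends at 1:27 PM − 72 min = 12:15 PM.
Preheating the oven starts at 12:15 PM + 22 min = 12:37 PM.
The first rise starts at 12:37 PM − 124 min = 10:33 AM.
Glazing ends at 10:33 AM − 63 min = 9:30 AM.
From 8:03 AM to 9:30 AM is 1 hour 27 minutes.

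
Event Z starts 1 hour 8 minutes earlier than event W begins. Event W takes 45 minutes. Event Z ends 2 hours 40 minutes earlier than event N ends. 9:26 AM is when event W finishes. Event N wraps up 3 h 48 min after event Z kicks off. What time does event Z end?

8:41 AM

Event W starts at 9:26 AM − 45 min = 8:41 AM.
Event Z starts at 8:41 AM − 68 min = 7:33 AM.
Event N ends at 7:33 AM + 228 min = 11:21 AM.
Event Z ends at 11:21 AM − 160 min = 8:41 AM.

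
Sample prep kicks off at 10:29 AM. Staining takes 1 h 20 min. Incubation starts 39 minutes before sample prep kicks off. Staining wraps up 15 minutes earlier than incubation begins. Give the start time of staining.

8:15 AM

Incubation starts at 10:29 AM − 39 min = 9:50 AM.
Staining ends at 9:50 AM − 15 min = 9:35 AM.
Staining starts at 9:35 AM − 80 min = 8:15 AM.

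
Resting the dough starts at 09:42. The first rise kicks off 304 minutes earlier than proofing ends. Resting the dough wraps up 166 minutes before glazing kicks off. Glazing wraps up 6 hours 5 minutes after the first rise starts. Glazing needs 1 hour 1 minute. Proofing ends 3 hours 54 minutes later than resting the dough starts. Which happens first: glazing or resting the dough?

Proofing ends at 09:42 + 234 min = 13:36.
The first rise starts at 13:36 − 304 min = 08:32.
Glazing ends at 08:32 + 365 min = 14:37.
Glazing starts at 14:37 − 61 min = 13:36.
Glazing starts at 13:36 and resting the dough starts at 09:42, so resting the dough is first.

resting the dough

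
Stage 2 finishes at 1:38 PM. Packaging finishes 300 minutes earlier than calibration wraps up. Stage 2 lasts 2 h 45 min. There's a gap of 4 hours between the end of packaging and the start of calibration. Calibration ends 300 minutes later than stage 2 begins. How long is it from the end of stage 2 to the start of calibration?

1 h 15 min

Stage 2 starts at 1:38 PM − 165 min = 10:53 AM.
Calibration ends at 10:53 AM + 300 min = 3:53 PM.
Packaging ends at 3:53 PM − 300 min = 10:53 AM.
Calibration starts at 10:53 AM + 240 min = 2:53 PM.
From 1:38 PM to 2:53 PM is 1 h 15 min.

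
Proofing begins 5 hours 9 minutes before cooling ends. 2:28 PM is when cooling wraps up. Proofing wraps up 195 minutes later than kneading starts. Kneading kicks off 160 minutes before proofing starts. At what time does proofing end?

9:54 AM

Proofing starts at 2:28 PM − 309 min = 9:19 AM.
Kneading starts at 9:19 AM − 160 min = 6:39 AM.
Proofing ends at 6:39 AM + 195 min = 9:54 AM.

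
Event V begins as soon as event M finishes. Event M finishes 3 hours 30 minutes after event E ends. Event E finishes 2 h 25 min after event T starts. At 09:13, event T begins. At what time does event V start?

Event E ends at 09:13 + 145 min = 11:38.
Event M ends at 11:38 + 210 min = 15:08.
So event V starts at 15:08.

15:08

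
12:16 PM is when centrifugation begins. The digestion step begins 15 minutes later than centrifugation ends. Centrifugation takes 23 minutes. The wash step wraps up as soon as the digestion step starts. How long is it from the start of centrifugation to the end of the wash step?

38 minutes

Centrifugation ends at 12:16 PM + 23 min = 12:39 PM.
The digestion step starts at 12:39 PM + 15 min = 12:54 PM.
So the wash step ends at 12:54 PM.
From 12:16 PM to 12:54 PM is 38 minutes.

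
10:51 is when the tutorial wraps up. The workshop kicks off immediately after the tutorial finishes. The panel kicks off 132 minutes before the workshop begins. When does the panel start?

The workshop starts at 10:51.
The panel starts at 10:51 − 132 min = 08:39.

08:39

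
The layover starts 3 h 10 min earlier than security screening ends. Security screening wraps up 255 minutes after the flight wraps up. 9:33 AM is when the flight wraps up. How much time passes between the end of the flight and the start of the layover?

Security screening ends at 9:33 AM + 255 min = 1:48 PM.
The layover starts at 1:48 PM − 190 min = 10:38 AM.
From 9:33 AM to 10:38 AM is 65 minutes.

65 minutes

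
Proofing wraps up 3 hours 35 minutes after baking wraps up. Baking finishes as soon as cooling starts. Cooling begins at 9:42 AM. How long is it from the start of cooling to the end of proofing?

Baking ends at 9:42 AM.
Proofing ends at 9:42 AM + 215 min = 1:17 PM.
From 9:42 AM to 1:17 PM is 215 minutes.

215 minutes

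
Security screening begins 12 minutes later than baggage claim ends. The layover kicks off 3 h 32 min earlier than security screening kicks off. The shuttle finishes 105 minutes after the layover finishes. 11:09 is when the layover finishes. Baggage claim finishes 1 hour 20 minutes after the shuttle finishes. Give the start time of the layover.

The shuttle ends at 11:09 + 105 min = 12:54.
Baggage claim ends at 12:54 + 80 min = 14:14.
Security screening starts at 14:14 + 12 min = 14:26.
The layover starts at 14:26 − 212 min = 10:54.

10:54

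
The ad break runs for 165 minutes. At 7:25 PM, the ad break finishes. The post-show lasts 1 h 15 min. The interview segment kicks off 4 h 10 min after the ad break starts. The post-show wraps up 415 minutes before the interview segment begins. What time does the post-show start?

The ad break starts at 7:25 PM − 165 min = 4:40 PM.
The interview segment starts at 4:40 PM + 250 min = 8:50 PM.
The post-show ends at 8:50 PM − 415 min = 1:55 PM.
The post-show starts at 1:55 PM − 75 min = 12:40 PM.

12:40 PM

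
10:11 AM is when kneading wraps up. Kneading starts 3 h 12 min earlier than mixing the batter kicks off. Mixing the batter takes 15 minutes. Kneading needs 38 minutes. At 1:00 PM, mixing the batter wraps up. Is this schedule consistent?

Yes

Mixing the batter starts at 1:00 PM − 15 min = 12:45 PM.
Kneading starts at 12:45 PM − 192 min = 9:33 AM.
Kneading ends at 9:33 AM + 38 min = 10:11 AM.
That matches the stated 10:11 AM, so the schedule is consistent.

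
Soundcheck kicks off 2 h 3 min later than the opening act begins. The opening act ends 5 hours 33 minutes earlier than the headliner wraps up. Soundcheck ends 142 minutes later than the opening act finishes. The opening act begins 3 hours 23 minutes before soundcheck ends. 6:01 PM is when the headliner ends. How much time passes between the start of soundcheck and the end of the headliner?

271 minutes

The opening act ends at 6:01 PM − 333 min = 12:28 PM.
Soundcheck ends at 12:28 PM + 142 min = 2:50 PM.
The opening act starts at 2:50 PM − 203 min = 11:27 AM.
Soundcheck starts at 11:27 AM + 123 min = 1:30 PM.
From 1:30 PM to 6:01 PM is 271 minutes.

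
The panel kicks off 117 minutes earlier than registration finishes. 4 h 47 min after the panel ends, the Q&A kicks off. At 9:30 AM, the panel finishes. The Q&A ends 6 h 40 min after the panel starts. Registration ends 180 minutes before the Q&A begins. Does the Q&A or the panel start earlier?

the panel

The Q&A starts at 9:30 AM + 287 min = 2:17 PM.
Registration ends at 2:17 PM − 180 min = 11:17 AM.
The panel starts at 11:17 AM − 117 min = 9:20 AM.
The Q&A starts at 2:17 PM and the panel starts at 9:20 AM, so the panel is first.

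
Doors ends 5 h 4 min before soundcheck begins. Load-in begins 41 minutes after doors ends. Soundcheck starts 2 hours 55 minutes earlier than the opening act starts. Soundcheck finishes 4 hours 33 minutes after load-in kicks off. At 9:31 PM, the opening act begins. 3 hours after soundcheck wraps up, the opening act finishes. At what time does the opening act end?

9:46 PM

Soundcheck starts at 9:31 PM − 175 min = 6:36 PM.
Doors ends at 6:36 PM − 304 min = 1:32 PM.
Load-in starts at 1:32 PM + 41 min = 2:13 PM.
Soundcheck ends at 2:13 PM + 273 min = 6:46 PM.
The opening act ends at 6:46 PM + 180 min = 9:46 PM.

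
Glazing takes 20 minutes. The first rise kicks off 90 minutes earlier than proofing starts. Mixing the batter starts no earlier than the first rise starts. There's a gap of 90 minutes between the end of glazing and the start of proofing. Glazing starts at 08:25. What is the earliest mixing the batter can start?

Glazing ends at 08:25 + 20 min = 08:45.
Proofing starts at 08:45 + 90 min = 10:15.
The first rise starts at 10:15 − 90 min = 08:45.
Mixing the batter is bounded by the first rise, so the earliest it can start is 08:45.

08:45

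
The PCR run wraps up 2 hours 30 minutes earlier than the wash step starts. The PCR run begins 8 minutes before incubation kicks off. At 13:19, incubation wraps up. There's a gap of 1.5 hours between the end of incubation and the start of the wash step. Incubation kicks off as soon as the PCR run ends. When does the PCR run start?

The wash step starts at 13:19 + 90 min = 14:49.
The PCR run ends at 14:49 − 150 min = 12:19.
So incubation starts at 12:19.
The PCR run starts at 12:19 − 8 min = 12:11.

12:11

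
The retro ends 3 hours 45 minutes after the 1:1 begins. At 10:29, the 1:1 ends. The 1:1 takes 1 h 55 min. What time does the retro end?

12:19

The 1:1 starts at 10:29 − 115 min = 08:34.
The retro ends at 08:34 + 225 min = 12:19.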